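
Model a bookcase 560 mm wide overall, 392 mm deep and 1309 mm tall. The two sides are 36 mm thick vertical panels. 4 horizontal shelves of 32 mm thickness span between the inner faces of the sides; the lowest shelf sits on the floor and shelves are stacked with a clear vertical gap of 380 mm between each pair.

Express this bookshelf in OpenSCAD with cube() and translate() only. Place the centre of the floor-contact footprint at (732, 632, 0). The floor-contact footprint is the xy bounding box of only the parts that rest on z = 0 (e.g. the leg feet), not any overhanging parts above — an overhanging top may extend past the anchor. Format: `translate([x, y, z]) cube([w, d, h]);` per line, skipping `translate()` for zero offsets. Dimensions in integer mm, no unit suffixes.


translate([452, 436, 0]) cube([36, 392, 1309]);
translate([976, 436, 0]) cube([36, 392, 1309]);
translate([488, 436, 0]) cube([488, 392, 32]);
translate([488, 436, 412]) cube([488, 392, 32]);
translate([488, 436, 824]) cube([488, 392, 32]);
translate([488, 436, 1236]) cube([488, 392, 32]);


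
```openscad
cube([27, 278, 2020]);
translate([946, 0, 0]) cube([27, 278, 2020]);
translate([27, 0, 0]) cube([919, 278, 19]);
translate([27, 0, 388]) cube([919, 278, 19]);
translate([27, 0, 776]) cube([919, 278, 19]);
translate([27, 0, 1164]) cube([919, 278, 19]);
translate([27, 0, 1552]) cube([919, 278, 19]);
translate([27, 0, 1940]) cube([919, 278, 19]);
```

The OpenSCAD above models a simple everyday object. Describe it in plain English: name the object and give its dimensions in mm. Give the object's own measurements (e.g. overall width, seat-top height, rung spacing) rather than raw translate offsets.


An open bookshelf. Two side panels, each 27 mm thick, 278 mm deep and 2020 mm tall, stand 973 mm apart (outside-to-outside). Between them sit 6 shelves, each 19 mm thick and 278 mm deep, spanning the full gap between the sides. The bottom shelf rests on the floor (its underside at z = 0) and the clear gap between one shelf's top and the next shelf's underside is 369 mm.


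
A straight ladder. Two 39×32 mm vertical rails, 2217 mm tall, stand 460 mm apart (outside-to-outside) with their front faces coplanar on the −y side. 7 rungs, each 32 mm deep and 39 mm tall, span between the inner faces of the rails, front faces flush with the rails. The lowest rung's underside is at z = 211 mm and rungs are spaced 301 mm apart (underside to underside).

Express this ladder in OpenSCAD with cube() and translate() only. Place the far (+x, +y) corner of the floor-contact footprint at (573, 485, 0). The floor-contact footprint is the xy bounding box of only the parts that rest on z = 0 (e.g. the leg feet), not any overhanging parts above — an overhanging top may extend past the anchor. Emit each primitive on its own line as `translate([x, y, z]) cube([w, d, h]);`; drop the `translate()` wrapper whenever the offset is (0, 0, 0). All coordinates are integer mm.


translate([113, 453, 0]) cube([39, 32, 2217]);
translate([534, 453, 0]) cube([39, 32, 2217]);
translate([152, 453, 211]) cube([382, 32, 39]);
translate([152, 453, 512]) cube([382, 32, 39]);
translate([152, 453, 813]) cube([382, 32, 39]);
translate([152, 453, 1114]) cube([382, 32, 39]);
translate([152, 453, 1415]) cube([382, 32, 39]);
translate([152, 453, 1716]) cube([382, 32, 39]);
translate([152, 453, 2017]) cube([382, 32, 39]);


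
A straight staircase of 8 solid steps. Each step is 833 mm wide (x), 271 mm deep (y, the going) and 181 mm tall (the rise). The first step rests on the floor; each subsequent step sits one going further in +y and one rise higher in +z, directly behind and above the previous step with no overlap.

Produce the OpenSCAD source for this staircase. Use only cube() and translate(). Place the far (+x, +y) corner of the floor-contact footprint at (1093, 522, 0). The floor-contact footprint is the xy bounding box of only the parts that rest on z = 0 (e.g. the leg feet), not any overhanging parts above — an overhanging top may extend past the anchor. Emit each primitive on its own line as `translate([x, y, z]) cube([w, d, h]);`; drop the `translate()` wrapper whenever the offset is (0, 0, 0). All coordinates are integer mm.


translate([260, 251, 0]) cube([833, 271, 181]);
translate([260, 522, 181]) cube([833, 271, 181]);
translate([260, 793, 362]) cube([833, 271, 181]);
translate([260, 1064, 543]) cube([833, 271, 181]);
translate([260, 1335, 724]) cube([833, 271, 181]);
translate([260, 1606, 905]) cube([833, 271, 181]);
translate([260, 1877, 1086]) cube([833, 271, 181]);
translate([260, 2148, 1267]) cube([833, 271, 181]);


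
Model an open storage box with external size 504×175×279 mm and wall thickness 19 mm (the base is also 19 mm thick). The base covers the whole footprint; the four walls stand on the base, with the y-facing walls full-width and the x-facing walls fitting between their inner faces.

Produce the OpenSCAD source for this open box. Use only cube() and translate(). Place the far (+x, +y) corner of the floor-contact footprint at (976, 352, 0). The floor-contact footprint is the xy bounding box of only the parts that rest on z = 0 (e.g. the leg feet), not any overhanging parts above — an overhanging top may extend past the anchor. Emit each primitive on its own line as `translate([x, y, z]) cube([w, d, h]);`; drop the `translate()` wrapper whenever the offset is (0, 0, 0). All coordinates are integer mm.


translate([472, 177, 0]) cube([504, 175, 19]);
translate([472, 177, 19]) cube([504, 19, 260]);
translate([472, 333, 19]) cube([504, 19, 260]);
translate([472, 196, 19]) cube([19, 137, 260]);
translate([957, 196, 19]) cube([19, 137, 260]);


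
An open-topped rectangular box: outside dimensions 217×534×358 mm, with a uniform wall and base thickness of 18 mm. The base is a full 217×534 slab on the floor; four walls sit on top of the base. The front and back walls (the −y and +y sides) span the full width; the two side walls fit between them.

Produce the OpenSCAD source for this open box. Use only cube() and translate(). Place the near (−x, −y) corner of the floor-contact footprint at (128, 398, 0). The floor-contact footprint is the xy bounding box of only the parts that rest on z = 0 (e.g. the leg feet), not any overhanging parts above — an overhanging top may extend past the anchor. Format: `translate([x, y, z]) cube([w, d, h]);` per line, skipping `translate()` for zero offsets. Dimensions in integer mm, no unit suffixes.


translate([128, 398, 0]) cube([217, 534, 18]);
translate([128, 398, 18]) cube([217, 18, 340]);
translate([128, 914, 18]) cube([217, 18, 340]);
translate([128, 416, 18]) cube([18, 498, 340]);
translate([327, 416, 18]) cube([18, 498, 340]);


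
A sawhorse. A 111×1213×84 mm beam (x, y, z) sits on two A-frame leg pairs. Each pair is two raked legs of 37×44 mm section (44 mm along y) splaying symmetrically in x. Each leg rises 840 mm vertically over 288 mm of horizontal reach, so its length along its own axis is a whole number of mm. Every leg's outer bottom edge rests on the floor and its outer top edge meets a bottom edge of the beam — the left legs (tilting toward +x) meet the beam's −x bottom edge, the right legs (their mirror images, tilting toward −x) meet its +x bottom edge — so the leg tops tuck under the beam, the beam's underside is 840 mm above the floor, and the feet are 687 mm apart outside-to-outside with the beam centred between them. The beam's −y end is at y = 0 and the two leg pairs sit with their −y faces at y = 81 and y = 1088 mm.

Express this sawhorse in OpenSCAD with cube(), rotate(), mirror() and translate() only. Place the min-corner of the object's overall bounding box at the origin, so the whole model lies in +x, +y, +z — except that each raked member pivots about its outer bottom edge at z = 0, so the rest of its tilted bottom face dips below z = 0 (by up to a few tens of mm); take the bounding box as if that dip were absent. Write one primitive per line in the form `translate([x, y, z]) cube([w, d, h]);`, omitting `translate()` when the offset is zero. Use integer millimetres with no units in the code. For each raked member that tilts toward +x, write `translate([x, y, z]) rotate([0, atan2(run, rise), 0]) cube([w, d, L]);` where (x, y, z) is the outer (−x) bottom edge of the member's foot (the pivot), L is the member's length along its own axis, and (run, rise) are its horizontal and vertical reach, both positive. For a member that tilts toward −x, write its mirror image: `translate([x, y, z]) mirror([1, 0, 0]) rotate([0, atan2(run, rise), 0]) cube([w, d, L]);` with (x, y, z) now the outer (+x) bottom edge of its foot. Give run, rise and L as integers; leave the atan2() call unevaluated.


// leg length = √(288² + 840²) = 888
// right-leg outer foot x = 2·288 + 111 = 687
// beam min-corner = (288, 0, 840)
translate([288, 0, 840]) cube([111, 1213, 84]);
translate([0, 81, 0]) rotate([0, atan2(288, 840), 0]) cube([37, 44, 888]);
translate([687, 81, 0]) mirror([1, 0, 0]) rotate([0, atan2(288, 840), 0]) cube([37, 44, 888]);
translate([0, 1088, 0]) rotate([0, atan2(288, 840), 0]) cube([37, 44, 888]);
translate([687, 1088, 0]) mirror([1, 0, 0]) rotate([0, atan2(288, 840), 0]) cube([37, 44, 888]);


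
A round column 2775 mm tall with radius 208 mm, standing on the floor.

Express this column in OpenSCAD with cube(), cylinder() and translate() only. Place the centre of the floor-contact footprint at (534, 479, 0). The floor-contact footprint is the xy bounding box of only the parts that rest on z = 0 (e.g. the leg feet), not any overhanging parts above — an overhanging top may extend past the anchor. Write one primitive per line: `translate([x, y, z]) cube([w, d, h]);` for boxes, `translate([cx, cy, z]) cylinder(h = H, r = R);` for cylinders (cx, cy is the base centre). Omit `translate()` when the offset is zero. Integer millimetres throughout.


translate([534, 479, 0]) cylinder(h = 2775, r = 208);


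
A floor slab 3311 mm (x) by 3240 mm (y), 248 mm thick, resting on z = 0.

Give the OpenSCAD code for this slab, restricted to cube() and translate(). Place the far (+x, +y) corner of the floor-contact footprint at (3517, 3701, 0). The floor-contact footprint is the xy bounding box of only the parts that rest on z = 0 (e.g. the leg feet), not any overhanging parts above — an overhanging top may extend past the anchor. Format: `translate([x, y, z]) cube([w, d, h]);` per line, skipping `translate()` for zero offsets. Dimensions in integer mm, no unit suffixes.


translate([206, 461, 0]) cube([3311, 3240, 248]);


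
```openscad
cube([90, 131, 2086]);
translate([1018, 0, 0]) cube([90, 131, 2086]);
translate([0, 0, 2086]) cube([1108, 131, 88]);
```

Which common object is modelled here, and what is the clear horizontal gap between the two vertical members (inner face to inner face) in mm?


A door frame. The clear opening width is 928 mm.

Two 2086 mm tall posts with a header on top — a door frame. The left jamb is 90 mm wide at x = 0; the right jamb starts at x = 1018. The clear opening is 1018 − 90 = 928 mm.


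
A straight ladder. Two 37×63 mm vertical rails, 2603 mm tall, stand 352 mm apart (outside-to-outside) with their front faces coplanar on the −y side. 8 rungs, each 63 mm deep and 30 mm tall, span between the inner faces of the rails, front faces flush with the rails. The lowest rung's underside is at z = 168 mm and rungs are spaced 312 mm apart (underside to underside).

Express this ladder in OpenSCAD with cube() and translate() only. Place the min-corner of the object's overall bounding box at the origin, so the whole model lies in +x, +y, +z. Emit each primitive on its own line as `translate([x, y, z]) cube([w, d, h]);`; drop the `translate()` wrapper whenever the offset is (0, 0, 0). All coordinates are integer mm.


cube([37, 63, 2603]);
translate([315, 0, 0]) cube([37, 63, 2603]);
translate([37, 0, 168]) cube([278, 63, 30]);
translate([37, 0, 480]) cube([278, 63, 30]);
translate([37, 0, 792]) cube([278, 63, 30]);
translate([37, 0, 1104]) cube([278, 63, 30]);
translate([37, 0, 1416]) cube([278, 63, 30]);
translate([37, 0, 1728]) cube([278, 63, 30]);
translate([37, 0, 2040]) cube([278, 63, 30]);
translate([37, 0, 2352]) cube([278, 63, 30]);


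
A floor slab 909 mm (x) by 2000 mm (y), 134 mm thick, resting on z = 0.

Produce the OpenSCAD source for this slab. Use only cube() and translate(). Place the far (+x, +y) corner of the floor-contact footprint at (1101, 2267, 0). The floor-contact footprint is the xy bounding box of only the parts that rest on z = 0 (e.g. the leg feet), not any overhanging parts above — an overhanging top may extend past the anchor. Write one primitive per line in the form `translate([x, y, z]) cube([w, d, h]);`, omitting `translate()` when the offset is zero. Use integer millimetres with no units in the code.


translate([192, 267, 0]) cube([909, 2000, 134]);


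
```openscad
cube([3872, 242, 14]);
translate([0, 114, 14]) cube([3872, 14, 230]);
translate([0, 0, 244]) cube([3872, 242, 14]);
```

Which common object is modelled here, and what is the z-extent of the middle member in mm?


An I-beam. The web height is 230 mm.

Two wide flanges with a thin centred web — an I-beam. Overall 258 mm minus two 14 mm flanges gives a web of 258 − 2·14 = 230 mm.


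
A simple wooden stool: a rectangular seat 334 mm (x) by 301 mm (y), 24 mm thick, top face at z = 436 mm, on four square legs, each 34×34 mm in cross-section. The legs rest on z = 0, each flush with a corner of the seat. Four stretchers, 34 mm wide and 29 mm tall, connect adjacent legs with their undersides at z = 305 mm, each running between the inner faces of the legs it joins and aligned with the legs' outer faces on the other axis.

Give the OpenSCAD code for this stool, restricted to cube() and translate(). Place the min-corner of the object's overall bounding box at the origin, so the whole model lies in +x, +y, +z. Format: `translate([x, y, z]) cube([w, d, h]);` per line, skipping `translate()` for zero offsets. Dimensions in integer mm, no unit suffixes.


translate([0, 0, 412]) cube([334, 301, 24]);
cube([34, 34, 412]);
translate([300, 0, 0]) cube([34, 34, 412]);
translate([0, 267, 0]) cube([34, 34, 412]);
translate([300, 267, 0]) cube([34, 34, 412]);
translate([34, 0, 305]) cube([266, 34, 29]);
translate([34, 267, 305]) cube([266, 34, 29]);
translate([0, 34, 305]) cube([34, 233, 29]);
translate([300, 34, 305]) cube([34, 233, 29]);


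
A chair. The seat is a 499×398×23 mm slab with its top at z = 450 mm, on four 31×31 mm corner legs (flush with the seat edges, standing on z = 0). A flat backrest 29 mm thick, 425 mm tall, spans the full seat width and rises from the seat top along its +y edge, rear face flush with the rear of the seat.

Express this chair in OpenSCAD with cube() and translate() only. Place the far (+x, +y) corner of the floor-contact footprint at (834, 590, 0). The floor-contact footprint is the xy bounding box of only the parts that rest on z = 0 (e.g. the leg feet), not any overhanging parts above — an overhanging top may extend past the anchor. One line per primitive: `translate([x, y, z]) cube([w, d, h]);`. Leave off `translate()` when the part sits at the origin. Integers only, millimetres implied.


translate([335, 192, 427]) cube([499, 398, 23]);
translate([335, 192, 0]) cube([31, 31, 427]);
translate([803, 192, 0]) cube([31, 31, 427]);
translate([335, 559, 0]) cube([31, 31, 427]);
translate([803, 559, 0]) cube([31, 31, 427]);
translate([335, 561, 450]) cube([499, 29, 425]);


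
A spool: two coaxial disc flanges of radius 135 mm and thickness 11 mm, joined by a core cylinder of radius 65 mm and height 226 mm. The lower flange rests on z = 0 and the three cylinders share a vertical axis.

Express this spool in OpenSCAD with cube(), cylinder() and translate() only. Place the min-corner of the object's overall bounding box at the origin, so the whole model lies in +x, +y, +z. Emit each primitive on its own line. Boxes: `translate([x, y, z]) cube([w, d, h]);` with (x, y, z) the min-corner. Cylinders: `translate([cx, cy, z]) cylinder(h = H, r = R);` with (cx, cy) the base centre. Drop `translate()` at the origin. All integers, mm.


translate([135, 135, 0]) cylinder(h = 11, r = 135);
translate([135, 135, 11]) cylinder(h = 226, r = 65);
translate([135, 135, 237]) cylinder(h = 11, r = 135);


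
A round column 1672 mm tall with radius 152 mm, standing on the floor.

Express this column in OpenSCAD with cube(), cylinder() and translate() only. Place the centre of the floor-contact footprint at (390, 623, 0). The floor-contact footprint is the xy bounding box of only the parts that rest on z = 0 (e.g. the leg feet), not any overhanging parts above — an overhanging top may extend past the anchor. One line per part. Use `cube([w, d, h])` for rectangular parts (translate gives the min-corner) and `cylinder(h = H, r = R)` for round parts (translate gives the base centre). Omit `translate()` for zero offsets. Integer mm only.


translate([390, 623, 0]) cylinder(h = 1672, r = 152);


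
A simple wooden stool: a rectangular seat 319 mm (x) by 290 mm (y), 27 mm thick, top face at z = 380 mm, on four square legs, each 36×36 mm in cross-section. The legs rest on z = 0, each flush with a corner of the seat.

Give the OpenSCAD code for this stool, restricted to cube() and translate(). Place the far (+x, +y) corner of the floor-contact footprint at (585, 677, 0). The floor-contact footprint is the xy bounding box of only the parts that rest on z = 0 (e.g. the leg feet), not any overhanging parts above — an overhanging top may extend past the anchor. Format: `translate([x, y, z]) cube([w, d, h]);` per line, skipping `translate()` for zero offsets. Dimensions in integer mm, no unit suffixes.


translate([266, 387, 353]) cube([319, 290, 27]);
translate([266, 387, 0]) cube([36, 36, 353]);
translate([549, 387, 0]) cube([36, 36, 353]);
translate([266, 641, 0]) cube([36, 36, 353]);
translate([549, 641, 0]) cube([36, 36, 353]);


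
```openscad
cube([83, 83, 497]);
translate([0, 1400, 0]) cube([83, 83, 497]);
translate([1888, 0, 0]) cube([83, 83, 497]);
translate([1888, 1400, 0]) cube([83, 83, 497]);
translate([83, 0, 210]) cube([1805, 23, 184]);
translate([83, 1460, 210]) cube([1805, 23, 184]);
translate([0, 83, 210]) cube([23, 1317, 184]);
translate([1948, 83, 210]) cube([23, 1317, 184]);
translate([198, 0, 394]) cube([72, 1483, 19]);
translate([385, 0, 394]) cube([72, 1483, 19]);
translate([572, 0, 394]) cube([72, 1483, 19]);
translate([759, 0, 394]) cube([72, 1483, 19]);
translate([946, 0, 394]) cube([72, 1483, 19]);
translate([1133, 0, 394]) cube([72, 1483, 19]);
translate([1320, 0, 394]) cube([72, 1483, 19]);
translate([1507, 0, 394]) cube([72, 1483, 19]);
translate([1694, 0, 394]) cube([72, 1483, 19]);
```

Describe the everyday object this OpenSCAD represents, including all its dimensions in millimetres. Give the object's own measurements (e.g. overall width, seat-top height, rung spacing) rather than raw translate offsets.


A bed frame 1971 mm long (x) by 1483 mm wide (y). Four 83×83 mm corner posts, 497 mm tall, at the corners of the footprint. Four rails of 23 mm thickness and 184 mm height run between adjacent posts with their undersides at z = 210 mm, their outer faces flush with the outside of the frame (the two x-running rails run between the posts' inner faces; the two y-running rails run between the posts' inner faces). 9 slats, each 72 mm wide (x) and 19 mm thick, lie across the top of the two x-running rails, running the full 1483 mm width of the frame in y; along x they sit between the end posts with a 115 mm gap after the −x posts and between neighbouring slats, leaving 122 mm before the +x posts.


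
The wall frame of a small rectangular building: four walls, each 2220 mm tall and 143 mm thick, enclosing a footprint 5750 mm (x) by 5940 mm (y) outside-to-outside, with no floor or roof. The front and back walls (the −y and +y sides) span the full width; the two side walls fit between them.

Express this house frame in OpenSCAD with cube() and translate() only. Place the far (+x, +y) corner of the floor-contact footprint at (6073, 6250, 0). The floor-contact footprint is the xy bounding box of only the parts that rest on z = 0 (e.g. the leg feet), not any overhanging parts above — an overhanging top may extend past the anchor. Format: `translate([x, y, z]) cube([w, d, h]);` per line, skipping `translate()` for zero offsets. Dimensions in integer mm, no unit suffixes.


translate([323, 310, 0]) cube([5750, 143, 2220]);
translate([323, 6107, 0]) cube([5750, 143, 2220]);
translate([323, 453, 0]) cube([143, 5654, 2220]);
translate([5930, 453, 0]) cube([143, 5654, 2220]);


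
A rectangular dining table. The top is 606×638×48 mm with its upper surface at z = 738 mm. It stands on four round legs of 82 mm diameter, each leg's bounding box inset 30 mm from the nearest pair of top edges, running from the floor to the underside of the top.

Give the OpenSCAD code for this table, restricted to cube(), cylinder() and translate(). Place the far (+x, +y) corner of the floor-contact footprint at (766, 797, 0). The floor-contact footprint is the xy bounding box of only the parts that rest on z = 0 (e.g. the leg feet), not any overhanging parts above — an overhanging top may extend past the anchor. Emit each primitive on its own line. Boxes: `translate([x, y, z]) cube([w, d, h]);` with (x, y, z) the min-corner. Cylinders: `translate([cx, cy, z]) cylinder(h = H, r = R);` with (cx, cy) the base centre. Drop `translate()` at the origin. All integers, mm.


translate([190, 189, 690]) cube([606, 638, 48]);
translate([261, 260, 0]) cylinder(h = 690, r = 41);
translate([725, 260, 0]) cylinder(h = 690, r = 41);
translate([261, 756, 0]) cylinder(h = 690, r = 41);
translate([725, 756, 0]) cylinder(h = 690, r = 41);


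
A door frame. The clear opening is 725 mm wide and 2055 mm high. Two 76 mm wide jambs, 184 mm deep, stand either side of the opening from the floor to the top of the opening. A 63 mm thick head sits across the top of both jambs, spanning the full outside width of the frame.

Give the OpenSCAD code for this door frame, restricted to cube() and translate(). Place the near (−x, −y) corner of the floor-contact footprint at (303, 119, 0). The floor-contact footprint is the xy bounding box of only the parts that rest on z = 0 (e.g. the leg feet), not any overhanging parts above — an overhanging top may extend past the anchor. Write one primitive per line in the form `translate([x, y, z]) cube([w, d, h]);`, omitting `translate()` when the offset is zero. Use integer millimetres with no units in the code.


translate([303, 119, 0]) cube([76, 184, 2055]);
translate([1104, 119, 0]) cube([76, 184, 2055]);
translate([303, 119, 2055]) cube([877, 184, 63]);


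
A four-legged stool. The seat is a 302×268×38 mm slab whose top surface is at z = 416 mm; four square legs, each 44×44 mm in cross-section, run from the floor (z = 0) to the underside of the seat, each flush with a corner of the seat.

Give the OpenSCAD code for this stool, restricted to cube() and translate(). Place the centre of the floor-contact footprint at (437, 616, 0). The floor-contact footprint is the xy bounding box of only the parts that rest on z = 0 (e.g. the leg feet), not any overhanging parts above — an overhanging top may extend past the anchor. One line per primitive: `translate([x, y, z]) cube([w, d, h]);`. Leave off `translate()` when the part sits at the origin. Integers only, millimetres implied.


translate([286, 482, 378]) cube([302, 268, 38]);
translate([286, 482, 0]) cube([44, 44, 378]);
translate([544, 482, 0]) cube([44, 44, 378]);
translate([286, 706, 0]) cube([44, 44, 378]);
translate([544, 706, 0]) cube([44, 44, 378]);


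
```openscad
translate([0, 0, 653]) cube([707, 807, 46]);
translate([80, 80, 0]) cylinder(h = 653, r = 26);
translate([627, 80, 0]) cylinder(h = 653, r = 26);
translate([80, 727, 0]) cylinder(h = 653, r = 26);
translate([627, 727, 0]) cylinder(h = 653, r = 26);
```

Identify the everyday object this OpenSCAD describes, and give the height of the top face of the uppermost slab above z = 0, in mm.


A table. The table height is 699 mm.

A 707×807×46 slab sits at z = 653 on four Ø52 mm round legs — a table. The top surface is at 653 + 46 = 699 mm.


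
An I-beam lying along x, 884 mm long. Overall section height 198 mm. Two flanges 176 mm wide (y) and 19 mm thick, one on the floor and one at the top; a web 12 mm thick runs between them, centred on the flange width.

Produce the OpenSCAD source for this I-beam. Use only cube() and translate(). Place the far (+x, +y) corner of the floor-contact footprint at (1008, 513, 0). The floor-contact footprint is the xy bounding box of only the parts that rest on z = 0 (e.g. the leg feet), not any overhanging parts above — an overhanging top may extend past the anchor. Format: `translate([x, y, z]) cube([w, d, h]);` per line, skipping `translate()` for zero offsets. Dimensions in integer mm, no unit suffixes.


translate([124, 337, 0]) cube([884, 176, 19]);
translate([124, 419, 19]) cube([884, 12, 160]);
translate([124, 337, 179]) cube([884, 176, 19]);


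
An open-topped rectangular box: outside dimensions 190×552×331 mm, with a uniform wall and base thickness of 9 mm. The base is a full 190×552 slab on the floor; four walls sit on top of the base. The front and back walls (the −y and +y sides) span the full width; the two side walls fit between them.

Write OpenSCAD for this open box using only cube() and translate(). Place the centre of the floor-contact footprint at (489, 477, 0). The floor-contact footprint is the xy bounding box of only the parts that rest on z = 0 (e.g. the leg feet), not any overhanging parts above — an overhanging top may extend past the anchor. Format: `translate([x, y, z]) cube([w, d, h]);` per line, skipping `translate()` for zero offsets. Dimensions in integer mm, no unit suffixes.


translate([394, 201, 0]) cube([190, 552, 9]);
translate([394, 201, 9]) cube([190, 9, 322]);
translate([394, 744, 9]) cube([190, 9, 322]);
translate([394, 210, 9]) cube([9, 534, 322]);
translate([575, 210, 9]) cube([9, 534, 322]);


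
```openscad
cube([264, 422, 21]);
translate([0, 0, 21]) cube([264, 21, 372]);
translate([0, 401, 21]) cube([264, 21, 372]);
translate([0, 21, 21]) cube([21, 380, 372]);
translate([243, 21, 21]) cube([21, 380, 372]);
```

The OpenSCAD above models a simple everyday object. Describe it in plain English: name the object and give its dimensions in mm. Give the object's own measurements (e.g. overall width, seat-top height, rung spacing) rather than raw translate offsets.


An open-topped rectangular box: outside dimensions 264×422×393 mm, with a uniform wall and base thickness of 21 mm. The base is a full 264×422 slab on the floor; four walls sit on top of the base. The front and back walls (the −y and +y sides) span the full width; the two side walls fit between them.


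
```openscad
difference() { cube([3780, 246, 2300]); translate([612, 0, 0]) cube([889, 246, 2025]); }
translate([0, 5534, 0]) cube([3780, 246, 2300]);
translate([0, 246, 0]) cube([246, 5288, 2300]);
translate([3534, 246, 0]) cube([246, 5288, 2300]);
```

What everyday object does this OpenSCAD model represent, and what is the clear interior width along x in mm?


A single room. The interior width is 3288 mm.

Four walls enclosing a rectangle with a door in the front wall — a room. Outside width 3780 minus two 246 mm walls gives 3288 mm.


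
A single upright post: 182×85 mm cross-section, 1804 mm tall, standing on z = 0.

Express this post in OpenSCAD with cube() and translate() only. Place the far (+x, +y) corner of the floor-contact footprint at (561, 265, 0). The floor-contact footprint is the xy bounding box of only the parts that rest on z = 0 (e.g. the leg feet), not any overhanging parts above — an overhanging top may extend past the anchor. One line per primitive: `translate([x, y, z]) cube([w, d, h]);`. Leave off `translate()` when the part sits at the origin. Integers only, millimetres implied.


translate([379, 180, 0]) cube([182, 85, 1804]);


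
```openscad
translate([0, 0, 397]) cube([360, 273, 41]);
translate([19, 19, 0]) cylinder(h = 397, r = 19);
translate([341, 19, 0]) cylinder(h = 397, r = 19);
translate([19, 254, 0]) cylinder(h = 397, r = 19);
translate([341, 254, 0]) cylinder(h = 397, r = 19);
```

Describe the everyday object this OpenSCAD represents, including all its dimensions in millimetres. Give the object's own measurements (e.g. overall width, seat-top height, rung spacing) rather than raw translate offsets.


A four-legged stool. The seat is a 360×273×41 mm slab whose top surface is at z = 438 mm; four round legs, each 38 mm in diameter, run from the floor (z = 0) to the underside of the seat, each leg's axis is inset half a diameter from the nearest pair of seat edges (so the leg's bounding box is flush with the corner).


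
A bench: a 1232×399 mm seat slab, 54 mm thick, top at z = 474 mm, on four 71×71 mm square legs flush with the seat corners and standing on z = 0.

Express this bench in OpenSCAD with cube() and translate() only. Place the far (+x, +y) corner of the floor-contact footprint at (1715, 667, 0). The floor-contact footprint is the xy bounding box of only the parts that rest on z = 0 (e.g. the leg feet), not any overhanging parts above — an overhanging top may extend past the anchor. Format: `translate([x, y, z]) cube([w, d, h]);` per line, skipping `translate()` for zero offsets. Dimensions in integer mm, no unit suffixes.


translate([483, 268, 420]) cube([1232, 399, 54]);
translate([483, 268, 0]) cube([71, 71, 420]);
translate([483, 596, 0]) cube([71, 71, 420]);
translate([1644, 268, 0]) cube([71, 71, 420]);
translate([1644, 596, 0]) cube([71, 71, 420]);


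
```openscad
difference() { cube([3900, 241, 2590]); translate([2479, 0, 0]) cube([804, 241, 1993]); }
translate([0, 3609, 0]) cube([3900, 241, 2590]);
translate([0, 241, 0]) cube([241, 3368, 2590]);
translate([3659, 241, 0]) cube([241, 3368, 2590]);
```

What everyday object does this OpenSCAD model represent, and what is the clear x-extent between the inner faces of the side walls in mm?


A single room. The interior width is 3418 mm.

Four walls enclosing a rectangle with a door in the front wall — a room. Outside width 3900 minus two 241 mm walls gives 3418 mm.


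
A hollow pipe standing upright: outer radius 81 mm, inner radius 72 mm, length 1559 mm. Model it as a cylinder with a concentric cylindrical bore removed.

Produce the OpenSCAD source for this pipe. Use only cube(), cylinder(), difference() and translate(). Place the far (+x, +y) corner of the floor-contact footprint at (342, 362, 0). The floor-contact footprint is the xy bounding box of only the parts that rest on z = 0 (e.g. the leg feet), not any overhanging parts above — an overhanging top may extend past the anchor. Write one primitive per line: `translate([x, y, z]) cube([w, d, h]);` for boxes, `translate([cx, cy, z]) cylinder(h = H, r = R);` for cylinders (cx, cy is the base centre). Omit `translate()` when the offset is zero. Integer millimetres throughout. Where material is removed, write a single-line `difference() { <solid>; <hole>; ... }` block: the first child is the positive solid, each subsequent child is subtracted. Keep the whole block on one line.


difference() { translate([261, 281, 0]) cylinder(h = 1559, r = 81); translate([261, 281, 0]) cylinder(h = 1559, r = 72); }


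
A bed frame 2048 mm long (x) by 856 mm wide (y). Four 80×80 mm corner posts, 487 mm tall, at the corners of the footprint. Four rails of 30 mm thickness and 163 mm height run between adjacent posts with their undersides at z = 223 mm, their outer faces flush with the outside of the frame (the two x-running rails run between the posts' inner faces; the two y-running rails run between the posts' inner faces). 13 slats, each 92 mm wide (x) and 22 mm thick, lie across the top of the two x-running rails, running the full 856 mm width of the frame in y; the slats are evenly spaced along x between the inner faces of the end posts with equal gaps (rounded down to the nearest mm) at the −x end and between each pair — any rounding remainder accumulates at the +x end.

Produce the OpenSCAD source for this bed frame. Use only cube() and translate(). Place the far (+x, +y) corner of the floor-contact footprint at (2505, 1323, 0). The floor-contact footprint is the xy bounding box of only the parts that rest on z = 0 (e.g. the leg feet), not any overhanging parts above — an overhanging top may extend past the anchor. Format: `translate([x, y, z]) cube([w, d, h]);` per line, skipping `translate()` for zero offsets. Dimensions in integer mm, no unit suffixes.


translate([457, 467, 0]) cube([80, 80, 487]);
translate([457, 1243, 0]) cube([80, 80, 487]);
translate([2425, 467, 0]) cube([80, 80, 487]);
translate([2425, 1243, 0]) cube([80, 80, 487]);
translate([537, 467, 223]) cube([1888, 30, 163]);
translate([537, 1293, 223]) cube([1888, 30, 163]);
translate([457, 547, 223]) cube([30, 696, 163]);
translate([2475, 547, 223]) cube([30, 696, 163]);
translate([586, 467, 386]) cube([92, 856, 22]);
translate([727, 467, 386]) cube([92, 856, 22]);
translate([868, 467, 386]) cube([92, 856, 22]);
translate([1009, 467, 386]) cube([92, 856, 22]);
translate([1150, 467, 386]) cube([92, 856, 22]);
translate([1291, 467, 386]) cube([92, 856, 22]);
translate([1432, 467, 386]) cube([92, 856, 22]);
translate([1573, 467, 386]) cube([92, 856, 22]);
translate([1714, 467, 386]) cube([92, 856, 22]);
translate([1855, 467, 386]) cube([92, 856, 22]);
translate([1996, 467, 386]) cube([92, 856, 22]);
translate([2137, 467, 386]) cube([92, 856, 22]);
translate([2278, 467, 386]) cube([92, 856, 22]);


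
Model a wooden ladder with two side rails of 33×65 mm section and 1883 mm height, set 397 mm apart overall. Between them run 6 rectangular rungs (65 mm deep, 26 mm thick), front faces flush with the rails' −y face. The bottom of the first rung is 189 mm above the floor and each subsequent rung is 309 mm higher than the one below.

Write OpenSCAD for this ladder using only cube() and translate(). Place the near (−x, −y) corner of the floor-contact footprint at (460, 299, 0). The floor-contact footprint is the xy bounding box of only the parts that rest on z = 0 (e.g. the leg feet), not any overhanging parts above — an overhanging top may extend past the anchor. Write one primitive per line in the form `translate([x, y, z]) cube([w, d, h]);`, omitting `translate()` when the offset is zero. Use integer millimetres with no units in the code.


translate([460, 299, 0]) cube([33, 65, 1883]);
translate([824, 299, 0]) cube([33, 65, 1883]);
translate([493, 299, 189]) cube([331, 65, 26]);
translate([493, 299, 498]) cube([331, 65, 26]);
translate([493, 299, 807]) cube([331, 65, 26]);
translate([493, 299, 1116]) cube([331, 65, 26]);
translate([493, 299, 1425]) cube([331, 65, 26]);
translate([493, 299, 1734]) cube([331, 65, 26]);


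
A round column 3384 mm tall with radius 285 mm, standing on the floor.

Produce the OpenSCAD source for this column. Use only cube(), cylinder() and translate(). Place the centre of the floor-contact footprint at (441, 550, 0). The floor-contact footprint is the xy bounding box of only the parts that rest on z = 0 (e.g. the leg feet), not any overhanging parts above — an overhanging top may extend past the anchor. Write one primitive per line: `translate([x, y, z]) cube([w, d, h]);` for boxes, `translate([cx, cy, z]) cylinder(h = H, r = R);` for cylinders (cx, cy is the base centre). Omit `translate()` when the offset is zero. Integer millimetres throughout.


translate([441, 550, 0]) cylinder(h = 3384, r = 285);


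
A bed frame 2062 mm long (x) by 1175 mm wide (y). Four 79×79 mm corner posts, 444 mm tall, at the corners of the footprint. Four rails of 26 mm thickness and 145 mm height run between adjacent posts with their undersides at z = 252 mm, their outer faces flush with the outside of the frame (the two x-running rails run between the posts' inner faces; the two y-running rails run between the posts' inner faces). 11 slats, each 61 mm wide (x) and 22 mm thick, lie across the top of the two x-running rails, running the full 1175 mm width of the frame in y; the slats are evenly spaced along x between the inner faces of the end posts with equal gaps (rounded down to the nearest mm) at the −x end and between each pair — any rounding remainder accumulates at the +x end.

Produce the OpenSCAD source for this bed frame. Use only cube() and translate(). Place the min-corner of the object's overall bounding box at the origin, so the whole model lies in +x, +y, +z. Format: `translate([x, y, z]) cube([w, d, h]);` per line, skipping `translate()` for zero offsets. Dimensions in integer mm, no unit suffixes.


cube([79, 79, 444]);
translate([0, 1096, 0]) cube([79, 79, 444]);
translate([1983, 0, 0]) cube([79, 79, 444]);
translate([1983, 1096, 0]) cube([79, 79, 444]);
translate([79, 0, 252]) cube([1904, 26, 145]);
translate([79, 1149, 252]) cube([1904, 26, 145]);
translate([0, 79, 252]) cube([26, 1017, 145]);
translate([2036, 79, 252]) cube([26, 1017, 145]);
translate([181, 0, 397]) cube([61, 1175, 22]);
translate([344, 0, 397]) cube([61, 1175, 22]);
translate([507, 0, 397]) cube([61, 1175, 22]);
translate([670, 0, 397]) cube([61, 1175, 22]);
translate([833, 0, 397]) cube([61, 1175, 22]);
translate([996, 0, 397]) cube([61, 1175, 22]);
translate([1159, 0, 397]) cube([61, 1175, 22]);
translate([1322, 0, 397]) cube([61, 1175, 22]);
translate([1485, 0, 397]) cube([61, 1175, 22]);
translate([1648, 0, 397]) cube([61, 1175, 22]);
translate([1811, 0, 397]) cube([61, 1175, 22]);


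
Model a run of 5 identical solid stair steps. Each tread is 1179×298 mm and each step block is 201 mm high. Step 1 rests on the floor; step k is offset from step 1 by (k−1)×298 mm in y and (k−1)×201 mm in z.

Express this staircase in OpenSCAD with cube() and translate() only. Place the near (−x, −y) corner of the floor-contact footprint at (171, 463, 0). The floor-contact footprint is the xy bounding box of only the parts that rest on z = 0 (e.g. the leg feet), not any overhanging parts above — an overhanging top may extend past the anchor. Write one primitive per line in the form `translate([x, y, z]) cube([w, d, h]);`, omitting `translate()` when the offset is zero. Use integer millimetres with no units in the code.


translate([171, 463, 0]) cube([1179, 298, 201]);
translate([171, 761, 201]) cube([1179, 298, 201]);
translate([171, 1059, 402]) cube([1179, 298, 201]);
translate([171, 1357, 603]) cube([1179, 298, 201]);
translate([171, 1655, 804]) cube([1179, 298, 201]);


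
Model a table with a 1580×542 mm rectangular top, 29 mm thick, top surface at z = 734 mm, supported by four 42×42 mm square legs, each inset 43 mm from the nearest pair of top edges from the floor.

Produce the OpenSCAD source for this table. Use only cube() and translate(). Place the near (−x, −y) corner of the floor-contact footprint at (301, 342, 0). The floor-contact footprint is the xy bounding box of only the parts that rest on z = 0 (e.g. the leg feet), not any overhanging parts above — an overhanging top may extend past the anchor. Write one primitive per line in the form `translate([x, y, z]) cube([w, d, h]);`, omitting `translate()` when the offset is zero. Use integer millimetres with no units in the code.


// leg_h = 734 - 29 = 705
translate([258, 299, 705]) cube([1580, 542, 29]);
translate([301, 342, 0]) cube([42, 42, 705]);
translate([1753, 342, 0]) cube([42, 42, 705]);
translate([301, 756, 0]) cube([42, 42, 705]);
translate([1753, 756, 0]) cube([42, 42, 705]);


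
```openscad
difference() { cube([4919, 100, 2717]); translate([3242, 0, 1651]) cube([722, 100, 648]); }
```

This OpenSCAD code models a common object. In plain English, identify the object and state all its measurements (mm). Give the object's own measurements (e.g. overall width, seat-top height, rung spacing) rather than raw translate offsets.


A wall 4919 mm long (x), 100 mm thick (y), 2717 mm tall, with a rectangular window opening cut through it. The opening is 722 mm wide and 648 mm tall; its sill is at z = 1651 mm and its near (−x) edge is 3242 mm from the wall's −x end. The opening passes through the full wall thickness.
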